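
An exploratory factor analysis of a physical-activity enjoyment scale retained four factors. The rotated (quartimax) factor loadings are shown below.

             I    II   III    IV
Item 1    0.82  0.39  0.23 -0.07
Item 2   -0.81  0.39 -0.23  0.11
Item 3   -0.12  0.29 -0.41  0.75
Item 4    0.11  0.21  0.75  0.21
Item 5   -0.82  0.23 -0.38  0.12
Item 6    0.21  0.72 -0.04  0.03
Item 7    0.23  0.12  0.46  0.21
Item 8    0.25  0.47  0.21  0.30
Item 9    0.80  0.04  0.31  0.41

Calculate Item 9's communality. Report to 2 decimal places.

0.91

h² = 0.80² + 0.04² + 0.31² + 0.41² = 0.6400 + 0.0016 + 0.0961 + 0.1681 = 0.9058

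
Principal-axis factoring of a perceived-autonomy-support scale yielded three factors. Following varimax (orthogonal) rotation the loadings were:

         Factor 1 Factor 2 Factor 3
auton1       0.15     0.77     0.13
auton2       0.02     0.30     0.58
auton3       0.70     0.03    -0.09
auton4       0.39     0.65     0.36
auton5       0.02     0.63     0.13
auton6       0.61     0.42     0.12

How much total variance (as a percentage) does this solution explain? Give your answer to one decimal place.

54.0%

Communalities: 0.6323, 0.4268, 0.4990, 0.7042, 0.4142, 0.5629; Σh² = 3.2394.
Total variance with 6 standardized items is 6, so the solution explains 3.2394/6 = 0.5399 = 53.99%.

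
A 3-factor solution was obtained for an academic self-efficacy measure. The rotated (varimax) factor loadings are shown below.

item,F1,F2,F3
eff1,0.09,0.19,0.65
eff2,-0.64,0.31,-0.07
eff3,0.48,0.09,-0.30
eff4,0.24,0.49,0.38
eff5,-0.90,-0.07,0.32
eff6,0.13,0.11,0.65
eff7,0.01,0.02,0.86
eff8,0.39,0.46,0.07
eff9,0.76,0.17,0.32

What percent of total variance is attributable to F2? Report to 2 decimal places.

SS loadings for F2 = 0.19² + 0.31² + 0.09² + 0.49² + (-0.07)² + 0.11² + 0.02² + 0.46² + 0.17² = 0.6383
With 9 standardized items, total variance = 9. Proportion = 0.6383/9 = 0.0709 → 7.09%.

7.09%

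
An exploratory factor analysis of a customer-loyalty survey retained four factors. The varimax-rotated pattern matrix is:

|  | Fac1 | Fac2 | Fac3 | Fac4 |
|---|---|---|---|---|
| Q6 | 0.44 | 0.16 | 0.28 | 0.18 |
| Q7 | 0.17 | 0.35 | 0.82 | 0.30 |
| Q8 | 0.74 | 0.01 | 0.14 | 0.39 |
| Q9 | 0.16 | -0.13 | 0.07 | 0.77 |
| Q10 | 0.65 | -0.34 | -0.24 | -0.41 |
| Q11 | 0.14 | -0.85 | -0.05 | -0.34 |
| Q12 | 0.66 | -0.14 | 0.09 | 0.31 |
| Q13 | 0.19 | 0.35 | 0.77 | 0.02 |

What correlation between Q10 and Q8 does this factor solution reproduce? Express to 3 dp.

r̂ = Σ λ_i·λ_j across factors = (0.65)(0.74) + (-0.34)(0.01) + (-0.24)(0.14) + (-0.41)(0.39)
  = +0.4810 -0.0034 -0.0336 -0.1599 = 0.2841

0.284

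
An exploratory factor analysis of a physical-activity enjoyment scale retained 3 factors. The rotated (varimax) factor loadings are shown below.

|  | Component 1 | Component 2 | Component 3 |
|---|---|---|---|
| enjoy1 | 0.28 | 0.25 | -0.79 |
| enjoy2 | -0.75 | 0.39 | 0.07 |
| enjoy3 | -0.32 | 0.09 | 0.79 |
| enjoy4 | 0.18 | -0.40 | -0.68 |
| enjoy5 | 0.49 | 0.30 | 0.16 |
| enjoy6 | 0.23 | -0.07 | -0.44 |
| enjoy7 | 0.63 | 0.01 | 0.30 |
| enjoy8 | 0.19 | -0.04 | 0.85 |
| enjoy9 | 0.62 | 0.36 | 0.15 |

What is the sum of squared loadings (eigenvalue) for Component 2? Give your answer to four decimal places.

SS loadings for Component 2 = 0.25² + 0.39² + 0.09² + (-0.40)² + 0.30² + (-0.07)² + 0.01² + (-0.04)² + 0.36² = 0.0625 + 0.1521 + 0.0081 + 0.1600 + 0.0900 + 0.0049 + 0.0001 + 0.0016 + 0.1296 = 0.6089

0.6089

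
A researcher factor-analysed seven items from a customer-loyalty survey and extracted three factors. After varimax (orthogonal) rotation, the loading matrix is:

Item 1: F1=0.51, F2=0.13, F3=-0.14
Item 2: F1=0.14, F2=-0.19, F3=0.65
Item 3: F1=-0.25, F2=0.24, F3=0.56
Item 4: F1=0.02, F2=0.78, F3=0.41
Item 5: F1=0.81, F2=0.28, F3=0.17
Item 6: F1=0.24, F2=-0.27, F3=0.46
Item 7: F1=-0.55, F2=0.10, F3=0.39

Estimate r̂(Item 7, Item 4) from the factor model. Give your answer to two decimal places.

r̂ = Σ λ_i·λ_j across factors = (-0.55)(0.02) + (0.10)(0.78) + (0.39)(0.41)
  = -0.0110 +0.0780 +0.1599 = 0.2269

0.23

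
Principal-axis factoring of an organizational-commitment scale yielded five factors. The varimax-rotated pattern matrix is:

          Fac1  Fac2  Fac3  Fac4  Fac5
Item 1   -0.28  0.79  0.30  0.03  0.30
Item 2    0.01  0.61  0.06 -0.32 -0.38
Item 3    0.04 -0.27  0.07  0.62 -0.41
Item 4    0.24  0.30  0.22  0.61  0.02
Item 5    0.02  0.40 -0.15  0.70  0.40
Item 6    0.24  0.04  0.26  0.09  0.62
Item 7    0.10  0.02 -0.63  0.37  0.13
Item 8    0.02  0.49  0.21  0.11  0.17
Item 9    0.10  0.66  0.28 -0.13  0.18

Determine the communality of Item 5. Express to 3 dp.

0.833

h² = 0.02² + 0.40² + (-0.15)² + 0.70² + 0.40² = 0.0004 + 0.1600 + 0.0225 + 0.4900 + 0.1600 = 0.8329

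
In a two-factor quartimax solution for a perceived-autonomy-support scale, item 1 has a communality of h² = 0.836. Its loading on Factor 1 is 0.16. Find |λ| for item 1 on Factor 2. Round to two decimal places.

Under orthogonal rotation h² = Σλ², so λ_Factor 2² = h² − (0.0256) = 0.836 − 0.0256 = 0.8104.
|λ| = √0.8104 = 0.9002.

0.90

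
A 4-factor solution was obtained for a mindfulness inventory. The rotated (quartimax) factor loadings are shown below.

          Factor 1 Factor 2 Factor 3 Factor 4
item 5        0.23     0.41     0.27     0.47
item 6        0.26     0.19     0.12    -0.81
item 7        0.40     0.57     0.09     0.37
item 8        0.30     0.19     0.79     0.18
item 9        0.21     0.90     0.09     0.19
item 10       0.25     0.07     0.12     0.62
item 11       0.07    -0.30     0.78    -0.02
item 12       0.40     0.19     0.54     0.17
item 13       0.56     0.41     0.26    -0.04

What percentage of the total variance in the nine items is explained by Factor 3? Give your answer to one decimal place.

19.0%

SS loadings for Factor 3 = 0.27² + 0.12² + 0.09² + 0.79² + 0.09² + 0.12² + 0.78² + 0.54² + 0.26² = 1.7096
With 9 standardized items, total variance = 9. Proportion = 1.7096/9 = 0.1900 → 19.00%.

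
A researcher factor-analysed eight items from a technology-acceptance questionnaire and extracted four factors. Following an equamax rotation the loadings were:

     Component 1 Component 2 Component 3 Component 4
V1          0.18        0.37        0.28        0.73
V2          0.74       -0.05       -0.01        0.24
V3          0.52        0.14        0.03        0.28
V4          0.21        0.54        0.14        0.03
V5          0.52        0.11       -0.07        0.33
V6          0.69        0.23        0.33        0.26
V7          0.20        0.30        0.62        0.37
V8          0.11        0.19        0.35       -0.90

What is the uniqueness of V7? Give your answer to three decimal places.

0.349

h² = 0.20² + 0.30² + 0.62² + 0.37² = 0.0400 + 0.0900 + 0.3844 + 0.1369 = 0.6513
Uniqueness u² = 1 − h² = 1 − 0.6513 = 0.3487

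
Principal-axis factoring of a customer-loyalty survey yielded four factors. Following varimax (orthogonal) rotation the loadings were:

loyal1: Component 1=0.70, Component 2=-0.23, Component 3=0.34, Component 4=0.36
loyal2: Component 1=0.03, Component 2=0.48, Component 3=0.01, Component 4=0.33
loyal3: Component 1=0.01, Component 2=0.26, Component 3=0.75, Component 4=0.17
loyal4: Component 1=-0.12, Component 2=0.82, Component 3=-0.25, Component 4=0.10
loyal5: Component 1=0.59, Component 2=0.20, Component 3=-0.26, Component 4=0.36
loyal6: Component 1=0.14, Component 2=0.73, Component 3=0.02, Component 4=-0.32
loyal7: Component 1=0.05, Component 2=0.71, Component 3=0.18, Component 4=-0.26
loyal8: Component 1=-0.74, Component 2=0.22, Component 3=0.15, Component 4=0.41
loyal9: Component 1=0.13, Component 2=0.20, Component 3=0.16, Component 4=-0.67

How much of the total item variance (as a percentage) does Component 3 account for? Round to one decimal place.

9.9%

SS loadings for Component 3 = 0.34² + 0.01² + 0.75² + (-0.25)² + (-0.26)² + 0.02² + 0.18² + 0.15² + 0.16² = 0.8892
With 9 standardized items, total variance = 9. Proportion = 0.8892/9 = 0.0988 → 9.88%.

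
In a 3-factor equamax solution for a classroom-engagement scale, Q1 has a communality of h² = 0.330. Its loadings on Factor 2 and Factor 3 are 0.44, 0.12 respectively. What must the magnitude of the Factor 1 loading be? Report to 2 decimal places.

0.35

Under orthogonal rotation h² = Σλ², so λ_Factor 1² = h² − (0.2080) = 0.330 − 0.2080 = 0.1220.
|λ| = √0.1220 = 0.3493.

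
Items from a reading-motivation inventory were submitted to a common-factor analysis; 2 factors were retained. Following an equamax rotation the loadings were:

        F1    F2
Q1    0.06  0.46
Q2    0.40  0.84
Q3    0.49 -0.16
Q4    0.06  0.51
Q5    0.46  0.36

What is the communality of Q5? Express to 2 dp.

h² = 0.46² + 0.36² = 0.2116 + 0.1296 = 0.3412

0.34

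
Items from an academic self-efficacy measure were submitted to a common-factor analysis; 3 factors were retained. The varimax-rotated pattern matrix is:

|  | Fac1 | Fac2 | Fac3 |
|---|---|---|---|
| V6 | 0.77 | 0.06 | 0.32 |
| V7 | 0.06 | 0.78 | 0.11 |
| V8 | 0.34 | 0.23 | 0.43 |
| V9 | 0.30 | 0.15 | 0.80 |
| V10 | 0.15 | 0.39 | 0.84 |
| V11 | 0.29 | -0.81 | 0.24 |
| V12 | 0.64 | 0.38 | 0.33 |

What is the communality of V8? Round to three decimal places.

0.353

h² = 0.34² + 0.23² + 0.43² = 0.1156 + 0.0529 + 0.1849 = 0.3534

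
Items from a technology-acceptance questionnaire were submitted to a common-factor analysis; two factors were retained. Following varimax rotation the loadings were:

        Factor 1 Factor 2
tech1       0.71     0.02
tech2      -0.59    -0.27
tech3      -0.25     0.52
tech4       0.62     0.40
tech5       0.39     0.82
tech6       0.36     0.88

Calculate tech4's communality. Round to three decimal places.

h² = 0.62² + 0.40² = 0.3844 + 0.1600 = 0.5444

0.544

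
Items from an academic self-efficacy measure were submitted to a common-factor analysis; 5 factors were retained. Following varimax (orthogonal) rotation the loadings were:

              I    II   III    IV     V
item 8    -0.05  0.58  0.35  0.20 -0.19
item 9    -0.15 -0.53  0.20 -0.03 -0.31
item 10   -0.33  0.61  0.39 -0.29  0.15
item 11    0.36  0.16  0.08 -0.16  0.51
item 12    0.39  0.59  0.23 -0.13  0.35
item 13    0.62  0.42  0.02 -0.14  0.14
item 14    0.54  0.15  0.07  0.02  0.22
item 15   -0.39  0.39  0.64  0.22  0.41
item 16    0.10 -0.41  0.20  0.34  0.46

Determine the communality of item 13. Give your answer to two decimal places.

0.60

h² = 0.62² + 0.42² + 0.02² + (-0.14)² + 0.14² = 0.3844 + 0.1764 + 0.0004 + 0.0196 + 0.0196 = 0.6004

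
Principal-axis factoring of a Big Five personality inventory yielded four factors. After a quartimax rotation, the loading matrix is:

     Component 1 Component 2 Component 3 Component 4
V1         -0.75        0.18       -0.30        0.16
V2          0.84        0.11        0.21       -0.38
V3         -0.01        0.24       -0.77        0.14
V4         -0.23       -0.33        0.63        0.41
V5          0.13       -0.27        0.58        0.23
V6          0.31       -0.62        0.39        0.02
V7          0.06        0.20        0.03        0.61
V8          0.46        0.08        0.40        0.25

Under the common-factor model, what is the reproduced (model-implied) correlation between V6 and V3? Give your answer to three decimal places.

-0.449

r̂ = Σ λ_i·λ_j across factors = (0.31)(-0.01) + (-0.62)(0.24) + (0.39)(-0.77) + (0.02)(0.14)
  = -0.0031 -0.1488 -0.3003 +0.0028 = -0.4494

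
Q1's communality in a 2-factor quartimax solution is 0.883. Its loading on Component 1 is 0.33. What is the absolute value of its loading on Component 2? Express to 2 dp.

Under orthogonal rotation h² = Σλ², so λ_Component 2² = h² − (0.1089) = 0.883 − 0.1089 = 0.7741.
|λ| = √0.7741 = 0.8798.

0.88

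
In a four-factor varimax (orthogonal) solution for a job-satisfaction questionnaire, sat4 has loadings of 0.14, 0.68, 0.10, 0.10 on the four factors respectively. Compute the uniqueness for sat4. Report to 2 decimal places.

0.50

h² = 0.14² + 0.68² + 0.10² + 0.10² = 0.0196 + 0.4624 + 0.0100 + 0.0100 = 0.5020
Uniqueness u² = 1 − h² = 1 − 0.5020 = 0.4980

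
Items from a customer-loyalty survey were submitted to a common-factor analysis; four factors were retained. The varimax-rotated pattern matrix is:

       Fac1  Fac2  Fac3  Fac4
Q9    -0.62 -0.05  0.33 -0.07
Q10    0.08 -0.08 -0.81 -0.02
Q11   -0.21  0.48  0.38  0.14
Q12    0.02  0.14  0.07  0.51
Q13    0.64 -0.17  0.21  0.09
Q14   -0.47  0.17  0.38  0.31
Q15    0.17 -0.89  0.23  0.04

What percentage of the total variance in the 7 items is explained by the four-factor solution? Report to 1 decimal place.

SS loadings by factor: 1.0947, 1.1088, 1.1557, 0.3908; total = 3.7500.
Total variance with 7 standardized items is 7, so the solution explains 3.7500/7 = 0.5357 = 53.57%.

53.6%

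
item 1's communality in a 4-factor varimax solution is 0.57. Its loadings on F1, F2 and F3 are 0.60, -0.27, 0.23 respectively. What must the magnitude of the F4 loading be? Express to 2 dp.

Under orthogonal rotation h² = Σλ², so λ_F4² = h² − (0.4858) = 0.57 − 0.4858 = 0.0842.
|λ| = √0.0842 = 0.2902.

0.29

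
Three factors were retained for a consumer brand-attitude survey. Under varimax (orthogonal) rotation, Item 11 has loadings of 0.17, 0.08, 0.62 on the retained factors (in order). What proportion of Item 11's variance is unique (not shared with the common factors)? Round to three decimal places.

h² = 0.17² + 0.08² + 0.62² = 0.0289 + 0.0064 + 0.3844 = 0.4197
Uniqueness u² = 1 − h² = 1 − 0.4197 = 0.5803

0.580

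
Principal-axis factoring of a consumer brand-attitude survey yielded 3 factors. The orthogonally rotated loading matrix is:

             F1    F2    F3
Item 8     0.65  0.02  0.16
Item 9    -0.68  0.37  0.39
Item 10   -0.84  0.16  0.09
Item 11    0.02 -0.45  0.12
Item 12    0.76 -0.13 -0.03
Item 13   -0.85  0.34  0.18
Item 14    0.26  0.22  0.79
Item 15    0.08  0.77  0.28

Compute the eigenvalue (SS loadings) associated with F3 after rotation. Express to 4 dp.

SS loadings for F3 = 0.16² + 0.39² + 0.09² + 0.12² + (-0.03)² + 0.18² + 0.79² + 0.28² = 0.0256 + 0.1521 + 0.0081 + 0.0144 + 0.0009 + 0.0324 + 0.6241 + 0.0784 = 0.9360

0.9360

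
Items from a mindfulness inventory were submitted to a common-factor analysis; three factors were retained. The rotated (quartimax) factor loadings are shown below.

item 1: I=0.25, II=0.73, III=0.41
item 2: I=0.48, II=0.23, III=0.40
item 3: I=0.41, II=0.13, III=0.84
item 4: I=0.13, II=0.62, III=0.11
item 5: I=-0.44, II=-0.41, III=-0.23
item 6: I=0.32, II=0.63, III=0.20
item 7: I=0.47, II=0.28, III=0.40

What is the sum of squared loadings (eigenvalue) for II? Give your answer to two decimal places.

SS loadings for II = 0.73² + 0.23² + 0.13² + 0.62² + (-0.41)² + 0.63² + 0.28² = 0.5329 + 0.0529 + 0.0169 + 0.3844 + 0.1681 + 0.3969 + 0.0784 = 1.6305

1.63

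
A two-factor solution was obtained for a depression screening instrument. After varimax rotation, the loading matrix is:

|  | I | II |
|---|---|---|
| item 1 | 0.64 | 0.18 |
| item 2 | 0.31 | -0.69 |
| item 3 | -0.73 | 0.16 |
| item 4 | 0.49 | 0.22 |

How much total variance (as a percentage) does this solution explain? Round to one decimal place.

46.5%

Communalities: 0.4420, 0.5722, 0.5585, 0.2885; Σh² = 1.8612.
Total variance with 4 standardized items is 4, so the solution explains 1.8612/4 = 0.4653 = 46.53%.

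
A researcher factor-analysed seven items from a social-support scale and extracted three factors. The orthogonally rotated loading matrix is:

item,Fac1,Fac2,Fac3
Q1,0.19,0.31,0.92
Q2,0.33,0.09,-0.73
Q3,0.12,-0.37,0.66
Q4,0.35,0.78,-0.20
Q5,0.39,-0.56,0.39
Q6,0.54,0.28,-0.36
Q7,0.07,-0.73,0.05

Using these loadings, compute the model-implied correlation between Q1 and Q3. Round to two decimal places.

r̂ = Σ λ_i·λ_j across factors = (0.19)(0.12) + (0.31)(-0.37) + (0.92)(0.66)
  = +0.0228 -0.1147 +0.6072 = 0.5153

0.52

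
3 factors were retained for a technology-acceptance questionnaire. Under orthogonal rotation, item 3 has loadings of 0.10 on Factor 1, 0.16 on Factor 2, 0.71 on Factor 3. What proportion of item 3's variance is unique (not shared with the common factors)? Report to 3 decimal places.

0.460

h² = 0.10² + 0.16² + 0.71² = 0.0100 + 0.0256 + 0.5041 = 0.5397
Uniqueness u² = 1 − h² = 1 − 0.5397 = 0.4603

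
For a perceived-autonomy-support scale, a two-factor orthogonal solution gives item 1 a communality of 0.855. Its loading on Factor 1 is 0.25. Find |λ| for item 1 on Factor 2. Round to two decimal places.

Under orthogonal rotation h² = Σλ², so λ_Factor 2² = h² − (0.0625) = 0.855 − 0.0625 = 0.7925.
|λ| = √0.7925 = 0.8902.

0.89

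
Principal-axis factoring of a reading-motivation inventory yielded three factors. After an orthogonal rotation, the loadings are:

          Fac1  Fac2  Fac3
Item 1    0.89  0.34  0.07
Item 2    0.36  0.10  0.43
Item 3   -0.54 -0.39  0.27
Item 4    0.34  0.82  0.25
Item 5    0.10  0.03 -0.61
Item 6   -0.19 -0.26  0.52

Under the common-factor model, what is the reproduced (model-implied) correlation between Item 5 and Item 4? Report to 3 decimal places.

-0.094

r̂ = Σ λ_i·λ_j across factors = (0.10)(0.34) + (0.03)(0.82) + (-0.61)(0.25)
  = +0.0340 +0.0246 -0.1525 = -0.0939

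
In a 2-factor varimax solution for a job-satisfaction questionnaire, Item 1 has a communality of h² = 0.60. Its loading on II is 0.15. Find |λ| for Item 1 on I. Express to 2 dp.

Under orthogonal rotation h² = Σλ², so λ_I² = h² − (0.0225) = 0.60 − 0.0225 = 0.5775.
|λ| = √0.5775 = 0.7599.

0.76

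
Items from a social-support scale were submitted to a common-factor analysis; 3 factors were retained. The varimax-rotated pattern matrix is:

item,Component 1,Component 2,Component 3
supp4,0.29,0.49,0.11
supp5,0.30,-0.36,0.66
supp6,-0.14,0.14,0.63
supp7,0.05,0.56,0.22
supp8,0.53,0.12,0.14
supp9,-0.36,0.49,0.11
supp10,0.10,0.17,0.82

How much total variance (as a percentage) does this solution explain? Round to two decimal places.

45.72%

SS loadings by factor: 0.6167, 0.9863, 1.5971; total = 3.2001.
Total variance with 7 standardized items is 7, so the solution explains 3.2001/7 = 0.4572 = 45.72%.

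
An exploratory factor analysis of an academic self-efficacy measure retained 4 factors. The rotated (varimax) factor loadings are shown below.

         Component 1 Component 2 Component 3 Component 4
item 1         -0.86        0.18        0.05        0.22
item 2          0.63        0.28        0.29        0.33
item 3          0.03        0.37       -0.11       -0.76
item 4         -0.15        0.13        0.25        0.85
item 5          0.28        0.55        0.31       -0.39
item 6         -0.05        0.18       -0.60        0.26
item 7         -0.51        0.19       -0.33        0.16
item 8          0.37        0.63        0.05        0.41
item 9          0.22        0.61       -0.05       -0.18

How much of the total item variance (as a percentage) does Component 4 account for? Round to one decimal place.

SS loadings for Component 4 = 0.22² + 0.33² + (-0.76)² + 0.85² + (-0.39)² + 0.26² + 0.16² + 0.41² + (-0.18)² = 1.9032
With 9 standardized items, total variance = 9. Proportion = 1.9032/9 = 0.2115 → 21.15%.

21.1%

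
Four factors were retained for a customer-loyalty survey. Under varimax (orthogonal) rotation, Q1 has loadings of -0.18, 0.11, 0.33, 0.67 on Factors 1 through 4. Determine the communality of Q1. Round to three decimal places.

0.602

h² = (-0.18)² + 0.11² + 0.33² + 0.67² = 0.0324 + 0.0121 + 0.1089 + 0.4489 = 0.6023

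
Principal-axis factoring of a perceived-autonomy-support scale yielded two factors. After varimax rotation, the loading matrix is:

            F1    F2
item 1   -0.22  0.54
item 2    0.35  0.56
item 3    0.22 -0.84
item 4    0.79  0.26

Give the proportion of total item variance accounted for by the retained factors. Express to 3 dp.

0.555

SS loadings by factor: 0.8434, 1.3784; total = 2.2218.
Total variance with 4 standardized items is 4, so the solution explains 2.2218/4 = 0.5554.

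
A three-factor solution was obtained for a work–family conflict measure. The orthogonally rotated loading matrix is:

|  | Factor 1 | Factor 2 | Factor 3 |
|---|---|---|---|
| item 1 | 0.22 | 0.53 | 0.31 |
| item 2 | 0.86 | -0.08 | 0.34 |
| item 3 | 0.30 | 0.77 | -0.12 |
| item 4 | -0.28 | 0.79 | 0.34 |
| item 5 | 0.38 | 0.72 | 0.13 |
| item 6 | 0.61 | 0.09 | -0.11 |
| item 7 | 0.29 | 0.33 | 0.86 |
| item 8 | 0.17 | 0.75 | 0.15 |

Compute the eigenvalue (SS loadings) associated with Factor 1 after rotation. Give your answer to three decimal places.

1.586

SS loadings for Factor 1 = 0.22² + 0.86² + 0.30² + (-0.28)² + 0.38² + 0.61² + 0.29² + 0.17² = 0.0484 + 0.7396 + 0.0900 + 0.0784 + 0.1444 + 0.3721 + 0.0841 + 0.0289 = 1.5859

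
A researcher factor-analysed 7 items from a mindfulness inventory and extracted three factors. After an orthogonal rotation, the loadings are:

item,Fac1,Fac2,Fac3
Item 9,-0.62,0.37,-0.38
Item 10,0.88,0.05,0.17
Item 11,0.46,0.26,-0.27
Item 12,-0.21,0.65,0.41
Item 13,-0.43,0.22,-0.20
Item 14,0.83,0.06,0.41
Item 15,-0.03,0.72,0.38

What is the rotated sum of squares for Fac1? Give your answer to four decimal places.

2.2892

SS loadings for Fac1 = (-0.62)² + 0.88² + 0.46² + (-0.21)² + (-0.43)² + 0.83² + (-0.03)² = 0.3844 + 0.7744 + 0.2116 + 0.0441 + 0.1849 + 0.6889 + 0.0009 = 2.2892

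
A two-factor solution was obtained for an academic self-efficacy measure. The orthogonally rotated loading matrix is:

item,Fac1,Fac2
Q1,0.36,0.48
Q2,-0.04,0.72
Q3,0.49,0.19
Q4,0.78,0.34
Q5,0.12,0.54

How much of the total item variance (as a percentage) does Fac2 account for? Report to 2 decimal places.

23.84%

SS loadings for Fac2 = 0.48² + 0.72² + 0.19² + 0.34² + 0.54² = 1.1921
With 5 standardized items, total variance = 5. Proportion = 1.1921/5 = 0.2384 → 23.84%.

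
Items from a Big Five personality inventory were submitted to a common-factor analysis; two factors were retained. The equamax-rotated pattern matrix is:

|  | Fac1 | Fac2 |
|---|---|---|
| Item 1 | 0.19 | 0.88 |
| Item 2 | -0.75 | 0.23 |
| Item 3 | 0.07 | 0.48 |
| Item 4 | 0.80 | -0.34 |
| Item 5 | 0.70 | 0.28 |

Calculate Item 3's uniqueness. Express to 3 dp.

0.765

h² = 0.07² + 0.48² = 0.0049 + 0.2304 = 0.2353
Uniqueness u² = 1 − h² = 1 − 0.2353 = 0.7647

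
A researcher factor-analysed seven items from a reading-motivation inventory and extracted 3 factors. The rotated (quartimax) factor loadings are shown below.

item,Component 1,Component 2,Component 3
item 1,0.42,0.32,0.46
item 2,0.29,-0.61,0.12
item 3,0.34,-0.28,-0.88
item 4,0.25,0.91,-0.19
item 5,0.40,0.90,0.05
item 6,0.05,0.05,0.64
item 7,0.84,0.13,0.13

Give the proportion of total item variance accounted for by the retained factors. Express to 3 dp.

0.712

SS loadings by factor: 1.3067, 2.2104, 1.4655; total = 4.9826.
Total variance with 7 standardized items is 7, so the solution explains 4.9826/7 = 0.7118.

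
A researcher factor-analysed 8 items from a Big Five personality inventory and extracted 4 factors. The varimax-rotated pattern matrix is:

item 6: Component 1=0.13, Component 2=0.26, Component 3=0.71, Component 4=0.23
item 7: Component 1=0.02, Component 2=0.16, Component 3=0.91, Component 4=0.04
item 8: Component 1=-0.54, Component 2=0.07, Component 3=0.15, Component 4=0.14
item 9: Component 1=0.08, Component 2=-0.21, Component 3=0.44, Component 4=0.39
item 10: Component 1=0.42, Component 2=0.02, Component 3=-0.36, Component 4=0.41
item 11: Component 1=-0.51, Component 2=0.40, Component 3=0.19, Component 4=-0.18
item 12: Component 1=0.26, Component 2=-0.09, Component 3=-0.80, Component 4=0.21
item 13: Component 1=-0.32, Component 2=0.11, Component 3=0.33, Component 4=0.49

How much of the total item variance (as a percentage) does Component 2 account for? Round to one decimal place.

4.0%

SS loadings for Component 2 = 0.26² + 0.16² + 0.07² + (-0.21)² + 0.02² + 0.40² + (-0.09)² + 0.11² = 0.3228
With 8 standardized items, total variance = 8. Proportion = 0.3228/8 = 0.0404 → 4.04%.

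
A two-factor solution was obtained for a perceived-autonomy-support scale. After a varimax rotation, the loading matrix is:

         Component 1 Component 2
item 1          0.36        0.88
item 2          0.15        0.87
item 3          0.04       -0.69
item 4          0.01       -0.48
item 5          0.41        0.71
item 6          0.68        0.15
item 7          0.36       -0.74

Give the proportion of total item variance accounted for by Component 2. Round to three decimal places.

SS loadings for Component 2 = 0.88² + 0.87² + (-0.69)² + (-0.48)² + 0.71² + 0.15² + (-0.74)² = 3.3120
Proportion of variance = 3.3120 / 7 = 0.4731.

0.473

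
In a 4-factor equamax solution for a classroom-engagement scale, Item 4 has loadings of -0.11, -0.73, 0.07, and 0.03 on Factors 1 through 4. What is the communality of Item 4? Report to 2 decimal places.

h² = (-0.11)² + (-0.73)² + 0.07² + 0.03² = 0.0121 + 0.5329 + 0.0049 + 0.0009 = 0.5508

0.55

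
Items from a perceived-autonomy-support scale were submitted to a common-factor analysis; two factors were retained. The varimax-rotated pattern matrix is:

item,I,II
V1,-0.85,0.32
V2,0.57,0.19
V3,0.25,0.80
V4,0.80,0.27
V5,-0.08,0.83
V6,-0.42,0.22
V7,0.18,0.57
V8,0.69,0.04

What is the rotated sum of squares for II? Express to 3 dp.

1.915

SS loadings for II = 0.32² + 0.19² + 0.80² + 0.27² + 0.83² + 0.22² + 0.57² + 0.04² = 0.1024 + 0.0361 + 0.6400 + 0.0729 + 0.6889 + 0.0484 + 0.3249 + 0.0016 = 1.9152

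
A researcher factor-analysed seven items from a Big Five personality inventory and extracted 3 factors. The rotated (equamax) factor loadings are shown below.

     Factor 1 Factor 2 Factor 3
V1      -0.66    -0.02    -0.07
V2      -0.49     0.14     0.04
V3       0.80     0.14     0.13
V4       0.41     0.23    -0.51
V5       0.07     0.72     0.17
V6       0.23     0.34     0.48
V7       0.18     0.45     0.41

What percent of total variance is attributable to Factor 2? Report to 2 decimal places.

SS loadings for Factor 2 = (-0.02)² + 0.14² + 0.14² + 0.23² + 0.72² + 0.34² + 0.45² = 0.9290
With 7 standardized items, total variance = 7. Proportion = 0.9290/7 = 0.1327 → 13.27%.

13.27%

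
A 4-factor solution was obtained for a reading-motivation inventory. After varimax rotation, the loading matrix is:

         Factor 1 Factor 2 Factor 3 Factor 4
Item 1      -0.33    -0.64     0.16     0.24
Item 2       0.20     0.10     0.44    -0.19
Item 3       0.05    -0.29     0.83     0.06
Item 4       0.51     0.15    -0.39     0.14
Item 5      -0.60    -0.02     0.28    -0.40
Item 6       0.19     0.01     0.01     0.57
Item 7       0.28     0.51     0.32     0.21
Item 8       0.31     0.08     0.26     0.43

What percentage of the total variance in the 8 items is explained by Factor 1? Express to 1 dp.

12.3%

SS loadings for Factor 1 = (-0.33)² + 0.20² + 0.05² + 0.51² + (-0.60)² + 0.19² + 0.28² + 0.31² = 0.9821
With 8 standardized items, total variance = 8. Proportion = 0.9821/8 = 0.1228 → 12.28%.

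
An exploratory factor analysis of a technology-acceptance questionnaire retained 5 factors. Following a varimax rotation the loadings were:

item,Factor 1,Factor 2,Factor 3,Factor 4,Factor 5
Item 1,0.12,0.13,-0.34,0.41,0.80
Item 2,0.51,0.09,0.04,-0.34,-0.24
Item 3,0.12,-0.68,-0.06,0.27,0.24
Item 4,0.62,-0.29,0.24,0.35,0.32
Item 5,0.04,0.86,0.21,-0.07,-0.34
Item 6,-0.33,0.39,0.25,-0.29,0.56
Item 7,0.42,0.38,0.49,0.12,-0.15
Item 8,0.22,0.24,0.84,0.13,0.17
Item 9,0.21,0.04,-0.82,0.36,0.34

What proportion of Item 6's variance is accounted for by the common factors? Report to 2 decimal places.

h² = (-0.33)² + 0.39² + 0.25² + (-0.29)² + 0.56² = 0.1089 + 0.1521 + 0.0625 + 0.0841 + 0.3136 = 0.7212

0.72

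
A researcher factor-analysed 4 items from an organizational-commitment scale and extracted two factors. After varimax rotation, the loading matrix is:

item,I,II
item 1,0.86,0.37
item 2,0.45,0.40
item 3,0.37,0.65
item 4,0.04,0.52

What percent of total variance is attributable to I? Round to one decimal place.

27.0%

SS loadings for I = 0.86² + 0.45² + 0.37² + 0.04² = 1.0806
With 4 standardized items, total variance = 4. Proportion = 1.0806/4 = 0.2702 → 27.02%.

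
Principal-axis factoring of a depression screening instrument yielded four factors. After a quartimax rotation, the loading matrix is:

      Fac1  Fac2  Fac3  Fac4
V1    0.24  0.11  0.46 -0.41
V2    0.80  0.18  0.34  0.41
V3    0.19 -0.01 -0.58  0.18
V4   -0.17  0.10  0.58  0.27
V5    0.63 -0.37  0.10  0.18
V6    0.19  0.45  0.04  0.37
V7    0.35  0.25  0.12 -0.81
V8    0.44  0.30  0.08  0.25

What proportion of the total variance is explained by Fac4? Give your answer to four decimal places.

0.1662

SS loadings for Fac4 = (-0.41)² + 0.41² + 0.18² + 0.27² + 0.18² + 0.37² + (-0.81)² + 0.25² = 1.3294
Proportion of variance = 1.3294 / 8 = 0.1662.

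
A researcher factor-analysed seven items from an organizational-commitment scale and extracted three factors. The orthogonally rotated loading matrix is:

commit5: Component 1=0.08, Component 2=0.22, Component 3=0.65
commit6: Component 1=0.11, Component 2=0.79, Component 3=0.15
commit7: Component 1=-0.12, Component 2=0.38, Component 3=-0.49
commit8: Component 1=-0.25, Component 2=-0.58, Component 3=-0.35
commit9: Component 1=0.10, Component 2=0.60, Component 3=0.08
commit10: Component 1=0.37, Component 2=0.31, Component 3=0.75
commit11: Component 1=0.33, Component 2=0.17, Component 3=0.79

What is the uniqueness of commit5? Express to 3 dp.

0.523

h² = 0.08² + 0.22² + 0.65² = 0.0064 + 0.0484 + 0.4225 = 0.4773
Uniqueness u² = 1 − h² = 1 − 0.4773 = 0.5227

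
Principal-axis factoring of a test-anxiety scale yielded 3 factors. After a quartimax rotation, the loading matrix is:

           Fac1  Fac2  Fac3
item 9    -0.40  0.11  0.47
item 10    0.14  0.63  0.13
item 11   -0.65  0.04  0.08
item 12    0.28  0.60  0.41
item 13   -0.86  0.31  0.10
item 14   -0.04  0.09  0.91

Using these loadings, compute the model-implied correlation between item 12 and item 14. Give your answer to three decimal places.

r̂ = Σ λ_i·λ_j across factors = (0.28)(-0.04) + (0.60)(0.09) + (0.41)(0.91)
  = -0.0112 +0.0540 +0.3731 = 0.4159

0.416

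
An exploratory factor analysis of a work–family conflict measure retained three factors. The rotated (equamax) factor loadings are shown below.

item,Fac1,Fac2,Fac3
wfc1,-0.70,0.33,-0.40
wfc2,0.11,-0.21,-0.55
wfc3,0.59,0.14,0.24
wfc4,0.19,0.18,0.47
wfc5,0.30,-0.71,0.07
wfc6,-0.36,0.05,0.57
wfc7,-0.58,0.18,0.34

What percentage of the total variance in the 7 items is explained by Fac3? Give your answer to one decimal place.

16.9%

SS loadings for Fac3 = (-0.40)² + (-0.55)² + 0.24² + 0.47² + 0.07² + 0.57² + 0.34² = 1.1864
With 7 standardized items, total variance = 7. Proportion = 1.1864/7 = 0.1695 → 16.95%.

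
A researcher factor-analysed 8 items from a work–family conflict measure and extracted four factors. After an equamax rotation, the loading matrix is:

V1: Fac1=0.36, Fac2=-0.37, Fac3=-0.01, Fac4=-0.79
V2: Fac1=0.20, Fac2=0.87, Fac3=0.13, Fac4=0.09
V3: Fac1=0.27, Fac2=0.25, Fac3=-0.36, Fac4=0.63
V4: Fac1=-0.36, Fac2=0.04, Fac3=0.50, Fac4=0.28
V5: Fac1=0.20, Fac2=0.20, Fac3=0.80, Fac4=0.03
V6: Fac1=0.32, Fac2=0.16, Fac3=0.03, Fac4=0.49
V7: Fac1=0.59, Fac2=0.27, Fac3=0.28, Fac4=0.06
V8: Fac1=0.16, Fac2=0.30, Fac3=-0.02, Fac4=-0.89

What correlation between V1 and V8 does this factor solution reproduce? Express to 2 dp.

r̂ = Σ λ_i·λ_j across factors = (0.36)(0.16) + (-0.37)(0.30) + (-0.01)(-0.02) + (-0.79)(-0.89)
  = +0.0576 -0.1110 +0.0002 +0.7031 = 0.6499

0.65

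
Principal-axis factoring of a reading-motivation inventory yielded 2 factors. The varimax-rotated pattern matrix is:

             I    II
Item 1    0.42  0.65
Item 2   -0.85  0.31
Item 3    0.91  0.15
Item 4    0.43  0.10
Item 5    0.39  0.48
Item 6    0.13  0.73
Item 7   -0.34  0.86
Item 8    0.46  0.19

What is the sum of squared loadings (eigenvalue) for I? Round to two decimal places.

2.41

SS loadings for I = 0.42² + (-0.85)² + 0.91² + 0.43² + 0.39² + 0.13² + (-0.34)² + 0.46² = 0.1764 + 0.7225 + 0.8281 + 0.1849 + 0.1521 + 0.0169 + 0.1156 + 0.2116 = 2.4081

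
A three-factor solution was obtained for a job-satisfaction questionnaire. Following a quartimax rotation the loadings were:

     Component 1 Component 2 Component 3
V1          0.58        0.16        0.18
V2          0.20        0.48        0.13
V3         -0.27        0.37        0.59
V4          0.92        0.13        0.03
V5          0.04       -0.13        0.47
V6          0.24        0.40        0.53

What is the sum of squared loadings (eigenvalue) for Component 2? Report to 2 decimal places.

0.59

SS loadings for Component 2 = 0.16² + 0.48² + 0.37² + 0.13² + (-0.13)² + 0.40² = 0.0256 + 0.2304 + 0.1369 + 0.0169 + 0.0169 + 0.1600 = 0.5867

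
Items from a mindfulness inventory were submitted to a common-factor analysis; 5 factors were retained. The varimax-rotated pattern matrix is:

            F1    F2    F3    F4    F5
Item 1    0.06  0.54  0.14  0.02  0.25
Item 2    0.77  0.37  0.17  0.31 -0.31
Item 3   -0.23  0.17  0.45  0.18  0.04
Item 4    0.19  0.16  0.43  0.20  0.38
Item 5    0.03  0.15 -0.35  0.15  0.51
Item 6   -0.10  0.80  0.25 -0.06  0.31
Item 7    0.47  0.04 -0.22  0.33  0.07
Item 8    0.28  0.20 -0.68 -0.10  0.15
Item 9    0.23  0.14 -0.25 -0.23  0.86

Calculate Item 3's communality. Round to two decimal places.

h² = (-0.23)² + 0.17² + 0.45² + 0.18² + 0.04² = 0.0529 + 0.0289 + 0.2025 + 0.0324 + 0.0016 = 0.3183

0.32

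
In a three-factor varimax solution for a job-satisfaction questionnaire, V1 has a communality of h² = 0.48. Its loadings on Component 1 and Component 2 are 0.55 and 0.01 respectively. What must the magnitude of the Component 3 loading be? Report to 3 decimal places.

Under orthogonal rotation h² = Σλ², so λ_Component 3² = h² − (0.3026) = 0.48 − 0.3026 = 0.1774.
|λ| = √0.1774 = 0.4212.

0.421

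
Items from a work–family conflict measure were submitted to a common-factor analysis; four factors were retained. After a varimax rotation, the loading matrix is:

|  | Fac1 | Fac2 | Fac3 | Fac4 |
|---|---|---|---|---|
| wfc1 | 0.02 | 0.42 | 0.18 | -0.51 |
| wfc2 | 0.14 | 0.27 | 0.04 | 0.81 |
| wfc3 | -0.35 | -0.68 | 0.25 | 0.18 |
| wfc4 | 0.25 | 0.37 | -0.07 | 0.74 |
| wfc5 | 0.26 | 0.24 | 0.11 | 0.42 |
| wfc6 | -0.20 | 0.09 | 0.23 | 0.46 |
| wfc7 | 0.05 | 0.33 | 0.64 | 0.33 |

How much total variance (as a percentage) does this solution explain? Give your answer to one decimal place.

Communalities: 0.4693, 0.7502, 0.6798, 0.7519, 0.3137, 0.3126, 0.6299; Σh² = 3.9074.
Total variance with 7 standardized items is 7, so the solution explains 3.9074/7 = 0.5582 = 55.82%.

55.8%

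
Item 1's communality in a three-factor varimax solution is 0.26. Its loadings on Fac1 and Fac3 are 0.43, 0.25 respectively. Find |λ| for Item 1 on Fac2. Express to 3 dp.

0.112

Under orthogonal rotation h² = Σλ², so λ_Fac2² = h² − (0.2474) = 0.26 − 0.2474 = 0.0126.
|λ| = √0.0126 = 0.1122.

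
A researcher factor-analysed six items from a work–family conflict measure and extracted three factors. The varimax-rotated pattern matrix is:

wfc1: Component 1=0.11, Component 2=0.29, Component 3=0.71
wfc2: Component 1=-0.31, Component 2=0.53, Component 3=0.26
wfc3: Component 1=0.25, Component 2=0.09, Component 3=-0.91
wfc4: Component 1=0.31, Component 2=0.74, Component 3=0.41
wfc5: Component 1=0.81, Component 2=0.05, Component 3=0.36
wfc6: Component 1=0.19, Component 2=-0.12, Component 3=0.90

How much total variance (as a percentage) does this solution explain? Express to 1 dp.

Communalities: 0.6003, 0.4446, 0.8987, 0.8118, 0.7882, 0.8605; Σh² = 4.4041.
Total variance with 6 standardized items is 6, so the solution explains 4.4041/6 = 0.7340 = 73.40%.

73.4%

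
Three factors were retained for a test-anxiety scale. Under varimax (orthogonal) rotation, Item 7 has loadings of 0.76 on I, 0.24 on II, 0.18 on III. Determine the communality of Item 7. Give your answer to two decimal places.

0.67

h² = 0.76² + 0.24² + 0.18² = 0.5776 + 0.0576 + 0.0324 = 0.6676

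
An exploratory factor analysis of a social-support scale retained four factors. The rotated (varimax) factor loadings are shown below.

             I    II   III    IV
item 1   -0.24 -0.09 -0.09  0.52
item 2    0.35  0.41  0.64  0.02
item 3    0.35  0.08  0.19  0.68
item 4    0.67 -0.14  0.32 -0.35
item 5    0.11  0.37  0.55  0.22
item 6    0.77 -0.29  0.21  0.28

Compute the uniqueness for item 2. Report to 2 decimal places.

h² = 0.35² + 0.41² + 0.64² + 0.02² = 0.1225 + 0.1681 + 0.4096 + 0.0004 = 0.7006
Uniqueness u² = 1 − h² = 1 − 0.7006 = 0.2994

0.30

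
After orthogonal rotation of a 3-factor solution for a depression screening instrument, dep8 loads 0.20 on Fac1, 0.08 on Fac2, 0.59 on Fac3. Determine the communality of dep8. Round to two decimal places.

h² = 0.20² + 0.08² + 0.59² = 0.0400 + 0.0064 + 0.3481 = 0.3945

0.39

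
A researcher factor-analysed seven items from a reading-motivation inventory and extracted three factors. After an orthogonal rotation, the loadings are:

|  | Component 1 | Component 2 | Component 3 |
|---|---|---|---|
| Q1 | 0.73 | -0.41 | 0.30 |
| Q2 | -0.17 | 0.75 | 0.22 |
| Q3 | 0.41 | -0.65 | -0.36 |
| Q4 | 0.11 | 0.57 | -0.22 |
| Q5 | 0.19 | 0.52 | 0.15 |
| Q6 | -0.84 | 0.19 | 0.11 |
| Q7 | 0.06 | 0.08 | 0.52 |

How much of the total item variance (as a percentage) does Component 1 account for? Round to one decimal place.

SS loadings for Component 1 = 0.73² + (-0.17)² + 0.41² + 0.11² + 0.19² + (-0.84)² + 0.06² = 1.4873
With 7 standardized items, total variance = 7. Proportion = 1.4873/7 = 0.2125 → 21.25%.

21.2%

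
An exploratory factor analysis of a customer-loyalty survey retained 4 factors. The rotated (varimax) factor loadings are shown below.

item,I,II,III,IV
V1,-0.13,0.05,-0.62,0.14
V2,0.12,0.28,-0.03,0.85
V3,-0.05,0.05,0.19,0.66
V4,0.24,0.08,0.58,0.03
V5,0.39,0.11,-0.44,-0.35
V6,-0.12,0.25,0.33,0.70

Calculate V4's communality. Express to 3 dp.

0.401

h² = 0.24² + 0.08² + 0.58² + 0.03² = 0.0576 + 0.0064 + 0.3364 + 0.0009 = 0.4013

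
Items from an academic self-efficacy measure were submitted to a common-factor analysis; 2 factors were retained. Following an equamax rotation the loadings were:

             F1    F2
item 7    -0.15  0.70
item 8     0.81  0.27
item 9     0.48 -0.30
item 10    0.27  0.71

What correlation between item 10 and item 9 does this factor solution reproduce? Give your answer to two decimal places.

r̂ = Σ λ_i·λ_j across factors = (0.27)(0.48) + (0.71)(-0.30)
  = +0.1296 -0.2130 = -0.0834

-0.08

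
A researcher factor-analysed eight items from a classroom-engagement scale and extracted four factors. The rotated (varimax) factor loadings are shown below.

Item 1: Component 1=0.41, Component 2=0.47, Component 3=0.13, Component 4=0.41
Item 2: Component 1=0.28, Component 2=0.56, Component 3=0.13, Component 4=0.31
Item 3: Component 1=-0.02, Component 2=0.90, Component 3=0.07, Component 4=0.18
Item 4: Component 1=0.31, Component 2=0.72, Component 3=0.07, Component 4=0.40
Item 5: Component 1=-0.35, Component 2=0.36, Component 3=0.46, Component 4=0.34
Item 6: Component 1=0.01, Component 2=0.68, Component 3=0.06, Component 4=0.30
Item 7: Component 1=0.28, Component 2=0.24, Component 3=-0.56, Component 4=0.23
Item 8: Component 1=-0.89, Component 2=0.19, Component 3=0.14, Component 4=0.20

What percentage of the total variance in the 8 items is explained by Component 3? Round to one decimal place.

SS loadings for Component 3 = 0.13² + 0.13² + 0.07² + 0.07² + 0.46² + 0.06² + (-0.56)² + 0.14² = 0.5920
With 8 standardized items, total variance = 8. Proportion = 0.5920/8 = 0.0740 → 7.40%.

7.4%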